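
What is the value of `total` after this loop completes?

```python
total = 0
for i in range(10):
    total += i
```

Sum of 0 to 9 = 45
`total` takes the values: 0 → 1 → 3 → 6 → 10 → 15 → 21 → 28 → 36 → 45

Answer: 45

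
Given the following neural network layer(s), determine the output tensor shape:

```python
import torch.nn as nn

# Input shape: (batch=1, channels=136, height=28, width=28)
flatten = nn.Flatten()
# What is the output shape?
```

Input: (1, 136, 28, 28) -> Output: (1, 106624)

Answer: (1, 106624)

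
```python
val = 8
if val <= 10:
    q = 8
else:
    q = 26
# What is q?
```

Trace:
`val = 8` → val = 8
`if val <= 10: ...` → val <= 10 is True → q = 8
So q = 8

Answer: 8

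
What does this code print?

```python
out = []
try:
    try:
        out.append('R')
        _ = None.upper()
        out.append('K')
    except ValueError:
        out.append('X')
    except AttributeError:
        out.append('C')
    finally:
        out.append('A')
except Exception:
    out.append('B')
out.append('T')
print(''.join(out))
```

Execution trace: 'R' (inner try body) → 'C' (inner except AttributeError) → 'A' (inner finally) → 'T' (after the try/except). Output: RCAT

Answer: RCAT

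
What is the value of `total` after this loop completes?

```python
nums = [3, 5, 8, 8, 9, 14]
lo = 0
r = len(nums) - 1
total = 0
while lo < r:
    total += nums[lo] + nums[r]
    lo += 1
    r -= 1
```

Sum of pairs from ends
`total` takes the values: 0 → 17 → 31 → 47

Answer: 47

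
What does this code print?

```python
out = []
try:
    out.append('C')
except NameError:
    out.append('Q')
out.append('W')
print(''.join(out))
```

Execution trace: 'C' (try body, no exception) → 'W' (after the try/except). Output: CW

Answer: CW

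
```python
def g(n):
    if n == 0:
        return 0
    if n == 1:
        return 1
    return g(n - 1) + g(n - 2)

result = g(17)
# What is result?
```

Build up from base cases: g(0)=0, g(1)=1, g(2)=1, g(3)=2, g(4)=3, g(5)=5, g(6)=8, ..., g(17)=1597

Answer: 1597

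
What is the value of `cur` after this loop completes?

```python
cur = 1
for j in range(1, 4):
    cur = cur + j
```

Start at 1, add 1 through 3
`cur` takes the values: 1 → 2 → 4 → 7

Answer: 7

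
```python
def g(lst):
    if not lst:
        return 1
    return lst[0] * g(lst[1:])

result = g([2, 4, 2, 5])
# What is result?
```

Product over [2, 4, 2, 5] = 2 * 4 * 2 * 5 = 80

Answer: 80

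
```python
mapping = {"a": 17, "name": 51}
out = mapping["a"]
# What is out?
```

Trace:
`mapping = {"a": 17, "name": 51}` → mapping = {'a': 17, 'name': 51}
`out = mapping["a"]` → out = 17
So out = 17

Answer: 17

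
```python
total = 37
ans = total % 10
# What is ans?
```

Trace:
`total = 37` → total = 37
`ans = total % 10` → ans = 7
So ans = 7

Answer: 7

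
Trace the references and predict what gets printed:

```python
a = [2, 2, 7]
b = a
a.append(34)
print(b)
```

Key concept: basic list aliasing.
Step by step:
`a = [2, 2, 7]` → a = [2, 2, 7]
`b = a` → b = [2, 2, 7] (same object as a)
`a.append(34)` → a = [2, 2, 7, 34] (same object as b); b = [2, 2, 7, 34] (same object as a)
`print(b)` → prints [2, 2, 7, 34]

Answer: [2, 2, 7, 34]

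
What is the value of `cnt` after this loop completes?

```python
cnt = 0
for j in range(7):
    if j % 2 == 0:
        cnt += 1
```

Count numbers divisible by 2 in range(7)
`cnt` takes the values: 0 → 1 → 2 → 3 → 4

Answer: 4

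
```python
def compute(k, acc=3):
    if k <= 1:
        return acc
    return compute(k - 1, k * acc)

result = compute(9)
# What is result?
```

Accumulator trace (n, acc): (9, 3) -> (8, 27) -> (7, 216) -> (6, 1512) -> (5, 9072) -> (4, 45360) -> (3, 181440) -> (2, 544320) -> (1, 1088640) -> return 1088640

Answer: 1088640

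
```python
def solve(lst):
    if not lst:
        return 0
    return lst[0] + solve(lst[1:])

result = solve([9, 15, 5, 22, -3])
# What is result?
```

9 + 15 + 5 + 22 + (-3) + 0 = 48

Answer: 48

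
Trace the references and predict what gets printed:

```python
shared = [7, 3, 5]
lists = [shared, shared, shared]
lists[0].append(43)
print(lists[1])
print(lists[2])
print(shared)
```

Key concept: list of same reference.
Step by step:
`shared = [7, 3, 5]` → shared = [7, 3, 5]
`lists = [shared, shared, shared]` → lists = [[7, 3, 5], [7, 3, 5], [7, 3, 5]]
`lists[0].append(43)` → shared = [7, 3, 5, 43]; lists = [[7, 3, 5, 43], [7, 3, 5, 43], [7, 3, 5, 43]]
`print(lists[1])` → prints [7, 3, 5, 43]
`print(lists[2])` → prints [7, 3, 5, 43]
`print(shared)` → prints [7, 3, 5, 43]

Answer:
[7, 3, 5, 43]
[7, 3, 5, 43]
[7, 3, 5, 43]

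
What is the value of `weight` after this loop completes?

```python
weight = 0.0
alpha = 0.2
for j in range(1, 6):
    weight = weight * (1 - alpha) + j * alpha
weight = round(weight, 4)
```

Moving average with lr=0.2
`weight` takes the values: 0.0 → 0.2 → 0.56 → 1.048 → 1.6384 → 2.31072 → 2.3107

Answer: 2.3107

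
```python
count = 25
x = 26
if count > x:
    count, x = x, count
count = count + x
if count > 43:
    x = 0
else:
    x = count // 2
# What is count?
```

Trace:
`count = 25` → count = 25
`x = 26` → x = 26
`if count > x: ...` → count > x is False → no variable changes
`count = count + x` → count = 51
`if count > 43: ...` → count > 43 is True → x = 0
So count = 51

Answer: 51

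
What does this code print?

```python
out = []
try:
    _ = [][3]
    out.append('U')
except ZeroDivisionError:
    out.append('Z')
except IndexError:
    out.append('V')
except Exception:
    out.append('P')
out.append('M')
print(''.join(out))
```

Execution trace: 'V' (except IndexError) → 'M' (after the try/except). Output: VM

Answer: VM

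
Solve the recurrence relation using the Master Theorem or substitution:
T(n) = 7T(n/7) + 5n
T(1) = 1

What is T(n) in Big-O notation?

By Master Theorem: a=7, b=7, f(n)=5n. Since log_7(7) = 1 and f(n) = Θ(n^1), Case 2 applies. T(n) = O(n log n).

Answer: O(n log n)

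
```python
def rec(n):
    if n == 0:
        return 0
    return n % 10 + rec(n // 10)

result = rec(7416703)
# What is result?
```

Sum of digits of 7416703: 3 + 0 + 7 + 6 + 1 + 4 + 7 = 28

Answer: 28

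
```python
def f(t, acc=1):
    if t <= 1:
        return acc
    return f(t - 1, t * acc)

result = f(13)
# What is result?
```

Accumulator trace (n, acc): (13, 1) -> (12, 13) -> (11, 156) -> (10, 1716) -> (9, 17160) -> (8, 154440) -> (7, 1235520) -> (6, 8648640) -> (5, 51891840) -> (4, 259459200) -> (3, 1037836800) -> (2, 3113510400) -> (1, 6227020800) -> return 6227020800

Answer: 6227020800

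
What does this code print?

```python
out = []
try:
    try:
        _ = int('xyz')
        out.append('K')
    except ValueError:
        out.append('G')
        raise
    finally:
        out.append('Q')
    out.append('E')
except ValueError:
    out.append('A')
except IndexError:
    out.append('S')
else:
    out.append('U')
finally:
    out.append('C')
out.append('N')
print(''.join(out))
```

Execution trace: 'G' (inner except ValueError) → 'Q' (inner finally) → 'A' (except ValueError) → 'C' (finally) → 'N' (after the try/except). Output: GQACN

Answer: GQACN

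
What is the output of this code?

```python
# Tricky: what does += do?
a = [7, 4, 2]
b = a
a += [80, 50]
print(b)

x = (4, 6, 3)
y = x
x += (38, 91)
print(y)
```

Key concept: += behavior differs for mutable vs immutable.
Step by step:
`a = [7, 4, 2]` → a = [7, 4, 2]
`b = a` → b = [7, 4, 2] (same object as a)
`a += [80, 50]` → a = [7, 4, 2, 80, 50] (same object as b); b = [7, 4, 2, 80, 50] (same object as a)
`print(b)` → prints [7, 4, 2, 80, 50]
`x = (4, 6, 3)` → x = (4, 6, 3)
`y = x` → y = (4, 6, 3)
`x += (38, 91)` → x = (4, 6, 3, 38, 91)
`print(y)` → prints (4, 6, 3)

Answer:
[7, 4, 2, 80, 50]
(4, 6, 3)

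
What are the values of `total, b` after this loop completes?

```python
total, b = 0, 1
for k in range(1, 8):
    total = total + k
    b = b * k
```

Sum and factorial of 1 to 7
`total, b` takes the values: (0, 1) → (1, 1) → (3, 1) → (3, 2) → (6, 2) → (6, 6) → (10, 6) → (10, 24) → (15, 24) → (15, 120) → (21, 120) → (21, 720) → (28, 720) → (28, 5040)

Answer: 28, 5040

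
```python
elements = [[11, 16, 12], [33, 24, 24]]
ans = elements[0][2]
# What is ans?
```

Trace:
`elements = [[11, 16, 12], [33, 24, 24]]` → elements = [[11, 16, 12], [33, 24, 24]]
`ans = elements[0][2]` → ans = 12
So ans = 12

Answer: 12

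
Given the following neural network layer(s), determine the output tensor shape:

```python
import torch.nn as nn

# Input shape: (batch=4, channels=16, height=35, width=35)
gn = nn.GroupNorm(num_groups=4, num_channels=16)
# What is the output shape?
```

Input: (4, 16, 35, 35) -> Output: (4, 16, 35, 35)

Answer: (4, 16, 35, 35)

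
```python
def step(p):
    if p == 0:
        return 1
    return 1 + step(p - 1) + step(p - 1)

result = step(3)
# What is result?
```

step(p) = 1 + 2·step(p-1), step(0)=1. Closed form: (1+1)·2^3 - 1 = 15.

Answer: 15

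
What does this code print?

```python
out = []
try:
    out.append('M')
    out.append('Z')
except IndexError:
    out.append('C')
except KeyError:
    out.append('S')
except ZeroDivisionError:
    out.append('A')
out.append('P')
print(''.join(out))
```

Execution trace: 'M' (try body) → 'Z' (try body, no exception) → 'P' (after the try/except). Output: MZP

Answer: MZP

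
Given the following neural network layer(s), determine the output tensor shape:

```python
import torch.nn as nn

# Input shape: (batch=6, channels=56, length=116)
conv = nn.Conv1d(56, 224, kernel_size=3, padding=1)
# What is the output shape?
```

Input: (6, 56, 116) -> Output: (6, 224, 116)

Answer: (6, 224, 116)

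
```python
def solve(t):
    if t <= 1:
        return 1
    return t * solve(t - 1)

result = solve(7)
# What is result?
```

solve(7) = 7 * 6 * 5 * 4 * 3 * 2 * 1 = 5040

Answer: 5040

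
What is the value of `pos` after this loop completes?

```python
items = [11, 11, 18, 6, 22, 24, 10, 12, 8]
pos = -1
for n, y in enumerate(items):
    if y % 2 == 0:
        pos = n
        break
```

First even number index in [11, 11, 18, 6, 22, 24, 10, 12, 8]
`pos` takes the values: -1 → 2

Answer: 2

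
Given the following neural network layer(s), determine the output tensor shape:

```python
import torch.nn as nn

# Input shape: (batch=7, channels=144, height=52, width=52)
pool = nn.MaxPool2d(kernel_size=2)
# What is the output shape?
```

Input: (7, 144, 52, 52) -> Output: (7, 144, 26, 26)

Answer: (7, 144, 26, 26)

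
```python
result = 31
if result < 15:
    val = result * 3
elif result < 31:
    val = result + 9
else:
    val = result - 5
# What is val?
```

Trace:
`result = 31` → result = 31
`if result < 15: ...` → result < 15 is False, result < 31 is False, take else branch → val = 26
So val = 26

Answer: 26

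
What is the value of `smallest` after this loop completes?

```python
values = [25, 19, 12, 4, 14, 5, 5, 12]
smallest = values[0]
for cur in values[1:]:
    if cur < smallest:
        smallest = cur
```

Minimum of [25, 19, 12, 4, 14, 5, 5, 12]
`smallest` takes the values: 25 → 19 → 12 → 4

Answer: 4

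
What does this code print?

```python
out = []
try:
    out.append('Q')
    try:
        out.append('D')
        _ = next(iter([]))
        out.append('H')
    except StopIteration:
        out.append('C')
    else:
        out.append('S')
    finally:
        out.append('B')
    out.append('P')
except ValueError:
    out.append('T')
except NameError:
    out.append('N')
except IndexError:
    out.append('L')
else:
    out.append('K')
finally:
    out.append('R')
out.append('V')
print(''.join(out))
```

Execution trace: 'Q' (try body) → 'D' (inner try body) → 'C' (inner except StopIteration) → 'B' (inner finally) → 'P' (try body, no exception) → 'K' (else) → 'R' (finally) → 'V' (after the try/except). Output: QDCBPKRV

Answer: QDCBPKRV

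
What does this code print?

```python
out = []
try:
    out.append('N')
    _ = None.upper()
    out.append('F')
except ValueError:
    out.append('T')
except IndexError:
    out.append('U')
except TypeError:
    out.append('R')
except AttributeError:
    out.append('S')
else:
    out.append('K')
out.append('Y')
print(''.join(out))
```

Execution trace: 'N' (try body) → 'S' (except AttributeError) → 'Y' (after the try/except). Output: NSY

Answer: NSY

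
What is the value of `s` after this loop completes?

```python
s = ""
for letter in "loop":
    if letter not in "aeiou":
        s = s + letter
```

Remove vowels from 'loop'
`s` takes the values: "" → "l" → "lp"

Answer: "lp"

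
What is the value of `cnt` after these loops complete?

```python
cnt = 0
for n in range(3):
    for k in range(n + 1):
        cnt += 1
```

Triangle: 1 + 2 + ... + 3
`cnt` takes the values: 0 → 1 → 2 → 3 → 4 → 5 → 6

Answer: 6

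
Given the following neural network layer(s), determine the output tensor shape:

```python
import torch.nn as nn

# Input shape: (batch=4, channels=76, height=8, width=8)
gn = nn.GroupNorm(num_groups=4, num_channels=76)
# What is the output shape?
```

Input: (4, 76, 8, 8) -> Output: (4, 76, 8, 8)

Answer: (4, 76, 8, 8)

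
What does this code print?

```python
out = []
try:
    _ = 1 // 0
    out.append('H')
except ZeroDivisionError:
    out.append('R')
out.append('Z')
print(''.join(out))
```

Execution trace: 'R' (except ZeroDivisionError) → 'Z' (after the try/except). Output: RZ

Answer: RZ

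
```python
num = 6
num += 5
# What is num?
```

Trace:
`num = 6` → num = 6
`num += 5` → num = 11
So num = 11

Answer: 11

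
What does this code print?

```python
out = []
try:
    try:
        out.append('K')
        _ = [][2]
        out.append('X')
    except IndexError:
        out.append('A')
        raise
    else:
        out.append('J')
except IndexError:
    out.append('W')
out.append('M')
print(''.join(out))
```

Execution trace: 'K' (inner try body) → 'A' (inner except IndexError) → 'W' (outer except IndexError) → 'M' (after the try/except). Output: KAWM

Answer: KAWM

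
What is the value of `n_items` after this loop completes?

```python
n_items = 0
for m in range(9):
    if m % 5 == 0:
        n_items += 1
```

Count numbers divisible by 5 in range(9)
`n_items` takes the values: 0 → 1 → 2

Answer: 2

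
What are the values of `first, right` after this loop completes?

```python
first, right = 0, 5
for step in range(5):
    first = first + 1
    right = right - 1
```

first goes 0→5, right goes 5→0
`first, right` takes the values: (0, 5) → (1, 5) → (1, 4) → (2, 4) → (2, 3) → (3, 3) → (3, 2) → (4, 2) → (4, 1) → (5, 1) → (5, 0)

Answer: 5, 0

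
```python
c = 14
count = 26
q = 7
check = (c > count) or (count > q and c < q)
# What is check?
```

Trace:
`c = 14` → c = 14
`count = 26` → count = 26
`q = 7` → q = 7
`check = (c > count) or (count > q and c < q)` → check = False
So check = False

Answer: False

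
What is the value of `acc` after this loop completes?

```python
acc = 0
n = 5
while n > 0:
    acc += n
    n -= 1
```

Sum 5 down to 1
`acc` takes the values: 0 → 5 → 9 → 12 → 14 → 15

Answer: 15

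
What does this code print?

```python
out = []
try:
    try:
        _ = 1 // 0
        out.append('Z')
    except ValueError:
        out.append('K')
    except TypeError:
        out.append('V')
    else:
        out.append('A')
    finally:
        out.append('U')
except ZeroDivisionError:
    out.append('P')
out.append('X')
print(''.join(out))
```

Execution trace: 'U' (finally) → 'P' (outer except ZeroDivisionError) → 'X' (after the try/except). Output: UPX

Answer: UPX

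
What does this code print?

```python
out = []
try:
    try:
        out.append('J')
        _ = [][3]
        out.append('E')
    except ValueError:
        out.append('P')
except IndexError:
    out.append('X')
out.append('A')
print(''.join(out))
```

Execution trace: 'J' (try body) → 'X' (outer except IndexError) → 'A' (after the try/except). Output: JXA

Answer: JXA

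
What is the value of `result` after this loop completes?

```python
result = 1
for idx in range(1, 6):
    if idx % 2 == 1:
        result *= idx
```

Product of odd numbers 1 to 5
`result` takes the values: 1 → 3 → 15

Answer: 15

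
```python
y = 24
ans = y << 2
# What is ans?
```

Trace:
`y = 24` → y = 24
`ans = y << 2` → ans = 96
So ans = 96

Answer: 96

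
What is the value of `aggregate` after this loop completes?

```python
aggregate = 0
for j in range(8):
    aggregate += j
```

Sum of 0 to 7 = 28
`aggregate` takes the values: 0 → 1 → 3 → 6 → 10 → 15 → 21 → 28

Answer: 28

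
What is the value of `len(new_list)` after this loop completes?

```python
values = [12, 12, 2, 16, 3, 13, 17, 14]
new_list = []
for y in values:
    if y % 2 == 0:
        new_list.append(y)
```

Count even numbers in [12, 12, 2, 16, 3, 13, 17, 14]
`new_list` takes the values: [] → [12] → [12, 12] → [12, 12, 2] → [12, 12, 2, 16] → [12, 12, 2, 16, 14]
So `len(new_list)` = 5

Answer: 5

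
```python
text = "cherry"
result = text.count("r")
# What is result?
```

Trace:
`text = "cherry"` → text = 'cherry'
`result = text.count("r")` → result = 2
So result = 2

Answer: 2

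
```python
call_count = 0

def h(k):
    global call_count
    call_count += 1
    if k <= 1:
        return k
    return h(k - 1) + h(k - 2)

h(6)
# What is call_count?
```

Calls(k) = 1 + Calls(k-1) + Calls(k-2); Calls(0)=Calls(1)=1. For k=6 this gives 25.

Answer: 25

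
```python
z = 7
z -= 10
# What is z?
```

Trace:
`z = 7` → z = 7
`z -= 10` → z = -3
So z = -3

Answer: -3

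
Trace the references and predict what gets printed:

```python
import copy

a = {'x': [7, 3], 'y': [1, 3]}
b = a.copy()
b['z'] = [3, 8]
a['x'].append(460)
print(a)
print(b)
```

Key concept: shallow copy of dict with mutable values.
Step by step:
`a = {'x': [7, 3], 'y': [1, 3]}` → a = {'x': [7, 3], 'y': [1, 3]}
`b = a.copy()` → b = {'x': [7, 3], 'y': [1, 3]}
`b['z'] = [3, 8]` → b = {'x': [7, 3], 'y': [1, 3], 'z': [3, 8]}
`a['x'].append(460)` → a = {'x': [7, 3, 460], 'y': [1, 3]}; b = {'x': [7, 3, 460], 'y': [1, 3], 'z': [3, 8]}
`print(a)` → prints {'x': [7, 3, 460], 'y': [1, 3]}
`print(b)` → prints {'x': [7, 3, 460], 'y': [1, 3], 'z': [3, 8]}

Answer:
{'x': [7, 3, 460], 'y': [1, 3]}
{'x': [7, 3, 460], 'y': [1, 3], 'z': [3, 8]}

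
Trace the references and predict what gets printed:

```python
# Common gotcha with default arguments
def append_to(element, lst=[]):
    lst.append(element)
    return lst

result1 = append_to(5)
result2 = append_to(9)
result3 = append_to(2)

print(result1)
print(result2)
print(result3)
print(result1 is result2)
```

Key concept: mutable default argument gotcha.
Step by step:
`result1 = append_to(5)` → result1 = [5]
`result2 = append_to(9)` → result1 = [5, 9] (same object as result2); result2 = [5, 9] (same object as result1)
`result3 = append_to(2)` → result1 = [5, 9, 2] (same object as result2, result3); result2 = [5, 9, 2] (same object as result1, result3); result3 = [5, 9, 2] (same object as result1, result2)
`print(result1)` → prints [5, 9, 2]
`print(result2)` → prints [5, 9, 2]
`print(result3)` → prints [5, 9, 2]
`print(result1 is result2)` → prints True

Answer:
[5, 9, 2]
[5, 9, 2]
[5, 9, 2]
True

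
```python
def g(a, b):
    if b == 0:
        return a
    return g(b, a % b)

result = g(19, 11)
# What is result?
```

g(19, 11) -> g(11, 8) -> g(8, 3) -> g(3, 2) -> g(2, 1) -> g(1, 0) -> 1

Answer: 1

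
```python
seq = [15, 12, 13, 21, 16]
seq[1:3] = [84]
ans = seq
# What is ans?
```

Trace:
`seq = [15, 12, 13, 21, 16]` → seq = [15, 12, 13, 21, 16]
`seq[1:3] = [84]` → seq = [15, 84, 21, 16]
`ans = seq` → ans = [15, 84, 21, 16]
So ans = [15, 84, 21, 16]

Answer: [15, 84, 21, 16]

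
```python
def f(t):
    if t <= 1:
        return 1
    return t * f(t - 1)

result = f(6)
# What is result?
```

f(6) = 6 * 5 * 4 * 3 * 2 * 1 = 720

Answer: 720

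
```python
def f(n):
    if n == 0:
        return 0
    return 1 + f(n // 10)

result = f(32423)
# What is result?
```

Count of digits of 32423: 5

Answer: 5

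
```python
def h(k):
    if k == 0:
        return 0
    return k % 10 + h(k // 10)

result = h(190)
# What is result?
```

Sum of digits of 190: 0 + 9 + 1 = 10

Answer: 10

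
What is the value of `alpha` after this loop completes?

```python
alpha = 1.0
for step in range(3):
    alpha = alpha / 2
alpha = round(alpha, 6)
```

Halving LR 3 times: 1 / 2^3
`alpha` takes the values: 1.0 → 0.5 → 0.25 → 0.125

Answer: 0.125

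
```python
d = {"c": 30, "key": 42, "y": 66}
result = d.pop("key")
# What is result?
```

Trace:
`d = {"c": 30, "key": 42, "y": 66}` → d = {'c': 30, 'key': 42, 'y': 66}
`result = d.pop("key")` → d = {'c': 30, 'y': 66}; result = 42
So result = 42

Answer: 42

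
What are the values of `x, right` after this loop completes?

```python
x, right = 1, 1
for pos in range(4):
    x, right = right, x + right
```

Fibonacci: after 4 iterations
`x, right` takes the values: (1, 1) → (1, 2) → (2, 3) → (3, 5) → (5, 8)

Answer: 5, 8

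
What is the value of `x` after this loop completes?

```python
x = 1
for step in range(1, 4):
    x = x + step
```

Start at 1, add 1 through 3
`x` takes the values: 1 → 2 → 4 → 7

Answer: 7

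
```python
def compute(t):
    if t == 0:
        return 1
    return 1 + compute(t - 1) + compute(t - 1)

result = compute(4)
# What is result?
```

compute(t) = 1 + 2·compute(t-1), compute(0)=1. Closed form: (1+1)·2^4 - 1 = 31.

Answer: 31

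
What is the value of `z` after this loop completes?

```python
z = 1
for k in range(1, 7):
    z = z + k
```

Start at 1, add 1 through 6
`z` takes the values: 1 → 2 → 4 → 7 → 11 → 16 → 22

Answer: 22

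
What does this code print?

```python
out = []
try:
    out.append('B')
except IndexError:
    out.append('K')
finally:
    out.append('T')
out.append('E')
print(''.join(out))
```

Execution trace: 'B' (try body, no exception) → 'T' (finally) → 'E' (after the try/except). Output: BTE

Answer: BTE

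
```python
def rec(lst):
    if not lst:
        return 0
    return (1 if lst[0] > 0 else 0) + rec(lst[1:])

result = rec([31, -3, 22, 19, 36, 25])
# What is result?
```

Count of positive elements in [31, -3, 22, 19, 36, 25] = 5

Answer: 5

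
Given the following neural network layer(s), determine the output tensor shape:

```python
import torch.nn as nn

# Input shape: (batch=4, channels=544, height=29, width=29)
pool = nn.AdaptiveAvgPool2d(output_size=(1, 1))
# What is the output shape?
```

Input: (4, 544, 29, 29) -> Output: (4, 544, 1, 1)

Answer: (4, 544, 1, 1)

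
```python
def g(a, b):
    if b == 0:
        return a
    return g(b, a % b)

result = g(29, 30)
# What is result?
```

g(29, 30) -> g(30, 29) -> g(29, 1) -> g(1, 0) -> 1

Answer: 1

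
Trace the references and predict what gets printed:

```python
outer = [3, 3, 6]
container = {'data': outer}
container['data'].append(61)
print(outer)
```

Key concept: dict holds reference to list.
Step by step:
`outer = [3, 3, 6]` → outer = [3, 3, 6]
`container = {'data': outer}` → container = {'data': [3, 3, 6]}
`container['data'].append(61)` → outer = [3, 3, 6, 61]; container = {'data': [3, 3, 6, 61]}
`print(outer)` → prints [3, 3, 6, 61]

Answer: [3, 3, 6, 61]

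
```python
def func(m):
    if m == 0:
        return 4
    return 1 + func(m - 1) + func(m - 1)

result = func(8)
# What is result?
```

func(m) = 1 + 2·func(m-1), func(0)=4. Closed form: (4+1)·2^8 - 1 = 1279.

Answer: 1279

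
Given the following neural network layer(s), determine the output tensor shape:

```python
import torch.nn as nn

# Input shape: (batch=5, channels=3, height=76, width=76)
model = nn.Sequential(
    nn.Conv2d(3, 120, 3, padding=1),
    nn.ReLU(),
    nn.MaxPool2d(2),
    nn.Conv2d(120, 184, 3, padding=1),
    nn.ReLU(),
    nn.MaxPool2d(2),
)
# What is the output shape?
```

Input: (5, 3, 76, 76) -> after first Conv2d: (5, 120, 76, 76) -> after first MaxPool2d: (5, 120, 38, 38) -> after second Conv2d: (5, 184, 38, 38) -> Output: (5, 184, 19, 19)

Answer: (5, 184, 19, 19)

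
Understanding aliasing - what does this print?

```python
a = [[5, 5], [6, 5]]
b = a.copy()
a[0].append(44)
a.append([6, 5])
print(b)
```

Key concept: shallow copy with nested lists.
Step by step:
`a = [[5, 5], [6, 5]]` → a = [[5, 5], [6, 5]]
`b = a.copy()` → b = [[5, 5], [6, 5]]
`a[0].append(44)` → a = [[5, 5, 44], [6, 5]]; b = [[5, 5, 44], [6, 5]]
`a.append([6, 5])` → a = [[5, 5, 44], [6, 5], [6, 5]]
`print(b)` → prints [[5, 5, 44], [6, 5]]

Answer: [[5, 5, 44], [6, 5]]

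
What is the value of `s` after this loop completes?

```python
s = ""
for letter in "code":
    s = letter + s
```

Reverse 'code'
`s` takes the values: "" → "c" → "oc" → "doc" → "edoc"

Answer: "edoc"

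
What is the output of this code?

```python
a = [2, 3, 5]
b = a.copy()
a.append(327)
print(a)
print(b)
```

Key concept: list.copy() creates independent copy.
Step by step:
`a = [2, 3, 5]` → a = [2, 3, 5]
`b = a.copy()` → b = [2, 3, 5]
`a.append(327)` → a = [2, 3, 5, 327]
`print(a)` → prints [2, 3, 5, 327]
`print(b)` → prints [2, 3, 5]

Answer:
[2, 3, 5, 327]
[2, 3, 5]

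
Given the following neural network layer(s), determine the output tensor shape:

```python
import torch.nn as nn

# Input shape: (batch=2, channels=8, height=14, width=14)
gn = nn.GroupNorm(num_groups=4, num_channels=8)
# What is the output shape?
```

Input: (2, 8, 14, 14) -> Output: (2, 8, 14, 14)

Answer: (2, 8, 14, 14)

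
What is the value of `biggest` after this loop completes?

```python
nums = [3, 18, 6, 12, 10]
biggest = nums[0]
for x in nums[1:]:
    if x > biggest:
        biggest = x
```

Maximum of [3, 18, 6, 12, 10]
`biggest` takes the values: 3 → 18

Answer: 18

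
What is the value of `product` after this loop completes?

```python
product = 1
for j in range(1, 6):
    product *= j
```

5! = 120
`product` takes the values: 1 → 2 → 6 → 24 → 120

Answer: 120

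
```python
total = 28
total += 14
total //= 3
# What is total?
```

Trace:
`total = 28` → total = 28
`total += 14` → total = 42
`total //= 3` → total = 14
So total = 14

Answer: 14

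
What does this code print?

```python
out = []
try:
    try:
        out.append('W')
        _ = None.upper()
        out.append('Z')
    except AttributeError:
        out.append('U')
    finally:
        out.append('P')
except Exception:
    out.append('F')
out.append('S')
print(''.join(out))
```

Execution trace: 'W' (inner try body) → 'U' (inner except AttributeError) → 'P' (inner finally) → 'S' (after the try/except). Output: WUPS

Answer: WUPS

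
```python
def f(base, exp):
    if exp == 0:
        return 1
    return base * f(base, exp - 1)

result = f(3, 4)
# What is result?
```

f(3, 4) = 3 * 3 * 3 * 3 = 81

Answer: 81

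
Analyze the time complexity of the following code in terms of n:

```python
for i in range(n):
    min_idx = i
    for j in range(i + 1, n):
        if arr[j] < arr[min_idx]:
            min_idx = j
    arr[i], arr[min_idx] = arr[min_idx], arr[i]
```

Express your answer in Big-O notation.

This is Selection sort. Time complexity: O(n²).

Answer: O(n²)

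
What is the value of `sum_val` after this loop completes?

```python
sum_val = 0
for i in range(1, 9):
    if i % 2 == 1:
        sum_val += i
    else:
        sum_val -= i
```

Add odd, subtract even
`sum_val` takes the values: 0 → 1 → -1 → 2 → -2 → 3 → -3 → 4 → -4

Answer: -4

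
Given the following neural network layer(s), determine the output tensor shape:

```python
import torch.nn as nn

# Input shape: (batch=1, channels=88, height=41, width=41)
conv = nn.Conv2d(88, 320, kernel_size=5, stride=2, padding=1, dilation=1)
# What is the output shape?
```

Input: (1, 88, 41, 41) -> Output: (1, 320, 20, 20)

Answer: (1, 320, 20, 20)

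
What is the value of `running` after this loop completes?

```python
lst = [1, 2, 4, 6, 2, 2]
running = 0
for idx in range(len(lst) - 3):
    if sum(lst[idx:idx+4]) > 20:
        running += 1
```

Count windows with sum > 20
`running` takes the values: 0

Answer: 0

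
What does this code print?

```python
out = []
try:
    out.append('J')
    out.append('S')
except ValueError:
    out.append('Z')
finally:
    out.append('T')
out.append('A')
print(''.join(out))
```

Execution trace: 'J' (try body) → 'S' (try body, no exception) → 'T' (finally) → 'A' (after the try/except). Output: JSTA

Answer: JSTA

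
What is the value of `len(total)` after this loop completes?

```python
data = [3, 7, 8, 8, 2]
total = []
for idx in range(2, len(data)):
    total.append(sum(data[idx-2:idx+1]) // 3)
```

Number of 3-element averages
`total` takes the values: [] → [6] → [6, 7] → [6, 7, 6]
So `len(total)` = 3

Answer: 3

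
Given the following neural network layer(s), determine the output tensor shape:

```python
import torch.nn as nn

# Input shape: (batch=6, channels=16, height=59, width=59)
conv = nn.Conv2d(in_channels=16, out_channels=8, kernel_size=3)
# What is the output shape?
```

Input: (6, 16, 59, 59) -> Output: (6, 8, 57, 57)

Answer: (6, 8, 57, 57)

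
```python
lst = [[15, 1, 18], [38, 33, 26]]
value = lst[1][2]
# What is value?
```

Trace:
`lst = [[15, 1, 18], [38, 33, 26]]` → lst = [[15, 1, 18], [38, 33, 26]]
`value = lst[1][2]` → value = 26
So value = 26

Answer: 26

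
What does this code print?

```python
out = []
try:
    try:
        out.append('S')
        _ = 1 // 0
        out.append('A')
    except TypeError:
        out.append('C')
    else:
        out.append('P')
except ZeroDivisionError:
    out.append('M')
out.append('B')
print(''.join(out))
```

Execution trace: 'S' (inner try body) → 'M' (outer except ZeroDivisionError) → 'B' (after the try/except). Output: SMB

Answer: SMB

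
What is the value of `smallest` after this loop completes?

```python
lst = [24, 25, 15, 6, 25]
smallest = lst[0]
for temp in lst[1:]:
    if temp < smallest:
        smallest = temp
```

Minimum of [24, 25, 15, 6, 25]
`smallest` takes the values: 24 → 15 → 6

Answer: 6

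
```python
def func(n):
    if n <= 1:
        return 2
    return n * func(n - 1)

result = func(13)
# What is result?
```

func(13) = 13 * 12 * 11 * 10 * 9 * 8 * 7 * 6 * 5 * 4 * 3 * 2 * 2 = 12454041600

Answer: 12454041600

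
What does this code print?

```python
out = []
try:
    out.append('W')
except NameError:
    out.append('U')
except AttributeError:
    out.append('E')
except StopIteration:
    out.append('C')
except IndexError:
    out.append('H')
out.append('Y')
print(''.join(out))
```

Execution trace: 'W' (try body, no exception) → 'Y' (after the try/except). Output: WY

Answer: WY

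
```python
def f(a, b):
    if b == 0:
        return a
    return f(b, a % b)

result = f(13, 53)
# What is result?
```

f(13, 53) -> f(53, 13) -> f(13, 1) -> f(1, 0) -> 1

Answer: 1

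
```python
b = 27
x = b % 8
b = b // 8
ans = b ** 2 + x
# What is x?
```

Trace:
`b = 27` → b = 27
`x = b % 8` → x = 3
`b = b // 8` → b = 3
`ans = b ** 2 + x` → ans = 12
So x = 3

Answer: 3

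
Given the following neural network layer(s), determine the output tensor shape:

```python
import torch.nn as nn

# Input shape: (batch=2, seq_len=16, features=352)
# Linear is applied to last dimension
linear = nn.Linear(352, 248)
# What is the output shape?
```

Input: (2, 16, 352) -> Output: (2, 16, 248)

Answer: (2, 16, 248)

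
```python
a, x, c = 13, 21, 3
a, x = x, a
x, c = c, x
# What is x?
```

Trace:
`a, x, c = 13, 21, 3` → a = 13; x = 21; c = 3
`a, x = x, a` → a = 21; x = 13
`x, c = c, x` → x = 3; c = 13
So x = 3

Answer: 3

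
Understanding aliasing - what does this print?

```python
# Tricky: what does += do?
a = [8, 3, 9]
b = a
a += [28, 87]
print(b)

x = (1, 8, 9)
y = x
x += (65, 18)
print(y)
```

Key concept: += behavior differs for mutable vs immutable.
Step by step:
`a = [8, 3, 9]` → a = [8, 3, 9]
`b = a` → b = [8, 3, 9] (same object as a)
`a += [28, 87]` → a = [8, 3, 9, 28, 87] (same object as b); b = [8, 3, 9, 28, 87] (same object as a)
`print(b)` → prints [8, 3, 9, 28, 87]
`x = (1, 8, 9)` → x = (1, 8, 9)
`y = x` → y = (1, 8, 9)
`x += (65, 18)` → x = (1, 8, 9, 65, 18)
`print(y)` → prints (1, 8, 9)

Answer:
[8, 3, 9, 28, 87]
(1, 8, 9)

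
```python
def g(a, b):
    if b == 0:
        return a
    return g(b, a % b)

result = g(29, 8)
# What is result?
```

g(29, 8) -> g(8, 5) -> g(5, 3) -> g(3, 2) -> g(2, 1) -> g(1, 0) -> 1

Answer: 1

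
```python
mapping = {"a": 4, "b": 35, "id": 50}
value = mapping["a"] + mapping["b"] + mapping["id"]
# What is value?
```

Trace:
`mapping = {"a": 4, "b": 35, "id": 50}` → mapping = {'a': 4, 'b': 35, 'id': 50}
`value = mapping["a"] + mapping["b"] + mapping["id"]` → value = 89
So value = 89

Answer: 89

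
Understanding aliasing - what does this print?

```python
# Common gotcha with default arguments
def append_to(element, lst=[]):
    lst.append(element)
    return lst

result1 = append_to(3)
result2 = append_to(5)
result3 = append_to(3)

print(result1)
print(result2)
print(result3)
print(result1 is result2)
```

Key concept: mutable default argument gotcha.
Step by step:
`result1 = append_to(3)` → result1 = [3]
`result2 = append_to(5)` → result1 = [3, 5] (same object as result2); result2 = [3, 5] (same object as result1)
`result3 = append_to(3)` → result1 = [3, 5, 3] (same object as result2, result3); result2 = [3, 5, 3] (same object as result1, result3); result3 = [3, 5, 3] (same object as result1, result2)
`print(result1)` → prints [3, 5, 3]
`print(result2)` → prints [3, 5, 3]
`print(result3)` → prints [3, 5, 3]
`print(result1 is result2)` → prints True

Answer:
[3, 5, 3]
[3, 5, 3]
[3, 5, 3]
True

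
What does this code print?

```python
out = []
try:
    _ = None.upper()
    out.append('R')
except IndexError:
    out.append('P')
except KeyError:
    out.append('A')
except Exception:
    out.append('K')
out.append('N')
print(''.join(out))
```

Execution trace: 'K' (except Exception) → 'N' (after the try/except). Output: KN

Answer: KN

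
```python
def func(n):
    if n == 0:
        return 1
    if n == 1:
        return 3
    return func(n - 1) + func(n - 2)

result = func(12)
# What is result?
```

Build up from base cases: func(0)=1, func(1)=3, func(2)=4, func(3)=7, func(4)=11, func(5)=18, func(6)=29, ..., func(12)=521

Answer: 521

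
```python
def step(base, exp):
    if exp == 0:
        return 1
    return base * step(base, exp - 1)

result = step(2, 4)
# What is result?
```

step(2, 4) = 2 * 2 * 2 * 2 = 16

Answer: 16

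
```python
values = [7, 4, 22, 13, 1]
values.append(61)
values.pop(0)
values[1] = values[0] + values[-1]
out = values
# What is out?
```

Trace:
`values = [7, 4, 22, 13, 1]` → values = [7, 4, 22, 13, 1]
`values.append(61)` → values = [7, 4, 22, 13, 1, 61]
`values.pop(0)` → values = [4, 22, 13, 1, 61]
`values[1] = values[0] + values[-1]` → values = [4, 65, 13, 1, 61]
`out = values` → out = [4, 65, 13, 1, 61]
So out = [4, 65, 13, 1, 61]

Answer: [4, 65, 13, 1, 61]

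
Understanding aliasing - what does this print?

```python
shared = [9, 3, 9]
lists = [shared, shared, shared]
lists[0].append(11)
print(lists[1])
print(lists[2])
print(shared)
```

Key concept: list of same reference.
Step by step:
`shared = [9, 3, 9]` → shared = [9, 3, 9]
`lists = [shared, shared, shared]` → lists = [[9, 3, 9], [9, 3, 9], [9, 3, 9]]
`lists[0].append(11)` → shared = [9, 3, 9, 11]; lists = [[9, 3, 9, 11], [9, 3, 9, 11], [9, 3, 9, 11]]
`print(lists[1])` → prints [9, 3, 9, 11]
`print(lists[2])` → prints [9, 3, 9, 11]
`print(shared)` → prints [9, 3, 9, 11]

Answer:
[9, 3, 9, 11]
[9, 3, 9, 11]
[9, 3, 9, 11]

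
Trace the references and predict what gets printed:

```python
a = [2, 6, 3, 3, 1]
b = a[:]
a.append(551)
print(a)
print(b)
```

Key concept: slice [:] creates copy.
Step by step:
`a = [2, 6, 3, 3, 1]` → a = [2, 6, 3, 3, 1]
`b = a[:]` → b = [2, 6, 3, 3, 1]
`a.append(551)` → a = [2, 6, 3, 3, 1, 551]
`print(a)` → prints [2, 6, 3, 3, 1, 551]
`print(b)` → prints [2, 6, 3, 3, 1]

Answer:
[2, 6, 3, 3, 1, 551]
[2, 6, 3, 3, 1]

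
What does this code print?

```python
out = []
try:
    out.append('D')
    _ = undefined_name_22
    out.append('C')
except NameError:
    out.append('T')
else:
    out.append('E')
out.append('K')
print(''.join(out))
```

Execution trace: 'D' (try body) → 'T' (except NameError) → 'K' (after the try/except). Output: DTK

Answer: DTK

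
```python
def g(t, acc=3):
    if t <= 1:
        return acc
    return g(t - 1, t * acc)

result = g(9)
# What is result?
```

Accumulator trace (n, acc): (9, 3) -> (8, 27) -> (7, 216) -> (6, 1512) -> (5, 9072) -> (4, 45360) -> (3, 181440) -> (2, 544320) -> (1, 1088640) -> return 1088640

Answer: 1088640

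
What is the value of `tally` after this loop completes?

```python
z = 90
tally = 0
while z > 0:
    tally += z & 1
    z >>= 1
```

Count set bits in 90 (binary: 0b1011010)
`tally` takes the values: 0 → 1 → 2 → 3 → 4

Answer: 4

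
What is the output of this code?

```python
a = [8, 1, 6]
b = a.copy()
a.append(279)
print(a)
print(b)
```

Key concept: list.copy() creates independent copy.
Step by step:
`a = [8, 1, 6]` → a = [8, 1, 6]
`b = a.copy()` → b = [8, 1, 6]
`a.append(279)` → a = [8, 1, 6, 279]
`print(a)` → prints [8, 1, 6, 279]
`print(b)` → prints [8, 1, 6]

Answer:
[8, 1, 6, 279]
[8, 1, 6]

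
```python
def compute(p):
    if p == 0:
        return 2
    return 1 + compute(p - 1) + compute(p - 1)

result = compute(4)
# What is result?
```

compute(p) = 1 + 2·compute(p-1), compute(0)=2. Closed form: (2+1)·2^4 - 1 = 47.

Answer: 47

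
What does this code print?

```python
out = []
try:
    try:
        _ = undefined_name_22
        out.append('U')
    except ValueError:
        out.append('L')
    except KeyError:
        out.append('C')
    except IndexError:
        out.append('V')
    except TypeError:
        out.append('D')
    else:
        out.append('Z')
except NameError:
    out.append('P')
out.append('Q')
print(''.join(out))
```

Execution trace: 'P' (outer except NameError) → 'Q' (after the try/except). Output: PQ

Answer: PQ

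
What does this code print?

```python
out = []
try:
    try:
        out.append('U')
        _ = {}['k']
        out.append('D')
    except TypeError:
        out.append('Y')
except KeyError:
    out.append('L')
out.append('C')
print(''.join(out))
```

Execution trace: 'U' (try body) → 'L' (outer except KeyError) → 'C' (after the try/except). Output: ULC

Answer: ULC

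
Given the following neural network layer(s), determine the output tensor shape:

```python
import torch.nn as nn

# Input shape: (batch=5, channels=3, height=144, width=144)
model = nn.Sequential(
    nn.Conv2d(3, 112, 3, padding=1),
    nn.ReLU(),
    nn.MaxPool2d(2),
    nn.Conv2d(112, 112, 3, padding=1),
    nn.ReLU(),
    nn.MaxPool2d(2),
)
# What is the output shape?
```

Input: (5, 3, 144, 144) -> after first Conv2d: (5, 112, 144, 144) -> after first MaxPool2d: (5, 112, 72, 72) -> after second Conv2d: (5, 112, 72, 72) -> Output: (5, 112, 36, 36)

Answer: (5, 112, 36, 36)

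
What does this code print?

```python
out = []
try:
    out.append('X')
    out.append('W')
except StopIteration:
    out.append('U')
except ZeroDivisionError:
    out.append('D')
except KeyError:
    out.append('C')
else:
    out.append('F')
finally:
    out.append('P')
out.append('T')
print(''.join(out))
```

Execution trace: 'X' (try body) → 'W' (try body, no exception) → 'F' (else) → 'P' (finally) → 'T' (after the try/except). Output: XWFPT

Answer: XWFPT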